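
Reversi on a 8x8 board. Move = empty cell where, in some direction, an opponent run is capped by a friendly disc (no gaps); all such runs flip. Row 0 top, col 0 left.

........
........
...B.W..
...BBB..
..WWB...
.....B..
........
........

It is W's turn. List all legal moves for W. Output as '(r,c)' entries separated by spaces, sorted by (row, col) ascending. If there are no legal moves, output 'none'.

Answer: (1,3) (2,4) (4,5)

Derivation:
(1,2): no bracket -> illegal
(1,3): flips 2 -> legal
(1,4): no bracket -> illegal
(2,2): no bracket -> illegal
(2,4): flips 1 -> legal
(2,6): no bracket -> illegal
(3,2): no bracket -> illegal
(3,6): no bracket -> illegal
(4,5): flips 2 -> legal
(4,6): no bracket -> illegal
(5,3): no bracket -> illegal
(5,4): no bracket -> illegal
(5,6): no bracket -> illegal
(6,4): no bracket -> illegal
(6,5): no bracket -> illegal
(6,6): no bracket -> illegal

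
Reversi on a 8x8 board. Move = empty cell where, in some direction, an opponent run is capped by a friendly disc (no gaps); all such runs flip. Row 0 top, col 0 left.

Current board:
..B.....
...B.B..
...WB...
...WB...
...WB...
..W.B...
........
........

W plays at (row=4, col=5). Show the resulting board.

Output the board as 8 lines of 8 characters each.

Place W at (4,5); scan 8 dirs for brackets.
Dir NW: opp run (3,4) capped by W -> flip
Dir N: first cell '.' (not opp) -> no flip
Dir NE: first cell '.' (not opp) -> no flip
Dir W: opp run (4,4) capped by W -> flip
Dir E: first cell '.' (not opp) -> no flip
Dir SW: opp run (5,4), next='.' -> no flip
Dir S: first cell '.' (not opp) -> no flip
Dir SE: first cell '.' (not opp) -> no flip
All flips: (3,4) (4,4)

Answer: ..B.....
...B.B..
...WB...
...WW...
...WWW..
..W.B...
........
........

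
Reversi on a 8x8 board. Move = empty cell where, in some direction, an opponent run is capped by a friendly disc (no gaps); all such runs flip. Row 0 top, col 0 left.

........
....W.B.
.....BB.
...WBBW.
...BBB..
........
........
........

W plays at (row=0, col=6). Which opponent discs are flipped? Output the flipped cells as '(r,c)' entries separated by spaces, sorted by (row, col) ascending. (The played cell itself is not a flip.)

Dir NW: edge -> no flip
Dir N: edge -> no flip
Dir NE: edge -> no flip
Dir W: first cell '.' (not opp) -> no flip
Dir E: first cell '.' (not opp) -> no flip
Dir SW: first cell '.' (not opp) -> no flip
Dir S: opp run (1,6) (2,6) capped by W -> flip
Dir SE: first cell '.' (not opp) -> no flip

Answer: (1,6) (2,6)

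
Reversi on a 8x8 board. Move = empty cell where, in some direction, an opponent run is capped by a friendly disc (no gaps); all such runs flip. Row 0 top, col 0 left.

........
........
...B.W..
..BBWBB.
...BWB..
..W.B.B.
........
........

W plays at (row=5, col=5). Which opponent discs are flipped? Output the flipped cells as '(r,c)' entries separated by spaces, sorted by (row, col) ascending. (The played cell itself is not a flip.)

Dir NW: first cell 'W' (not opp) -> no flip
Dir N: opp run (4,5) (3,5) capped by W -> flip
Dir NE: first cell '.' (not opp) -> no flip
Dir W: opp run (5,4), next='.' -> no flip
Dir E: opp run (5,6), next='.' -> no flip
Dir SW: first cell '.' (not opp) -> no flip
Dir S: first cell '.' (not opp) -> no flip
Dir SE: first cell '.' (not opp) -> no flip

Answer: (3,5) (4,5)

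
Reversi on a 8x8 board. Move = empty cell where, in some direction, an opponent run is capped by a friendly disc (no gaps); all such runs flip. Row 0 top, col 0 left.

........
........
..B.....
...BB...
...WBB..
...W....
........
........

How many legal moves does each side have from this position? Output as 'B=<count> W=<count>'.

-- B to move --
(3,2): no bracket -> illegal
(4,2): flips 1 -> legal
(5,2): flips 1 -> legal
(5,4): no bracket -> illegal
(6,2): flips 1 -> legal
(6,3): flips 2 -> legal
(6,4): no bracket -> illegal
B mobility = 4
-- W to move --
(1,1): no bracket -> illegal
(1,2): no bracket -> illegal
(1,3): no bracket -> illegal
(2,1): no bracket -> illegal
(2,3): flips 1 -> legal
(2,4): no bracket -> illegal
(2,5): flips 1 -> legal
(3,1): no bracket -> illegal
(3,2): no bracket -> illegal
(3,5): flips 1 -> legal
(3,6): no bracket -> illegal
(4,2): no bracket -> illegal
(4,6): flips 2 -> legal
(5,4): no bracket -> illegal
(5,5): no bracket -> illegal
(5,6): no bracket -> illegal
W mobility = 4

Answer: B=4 W=4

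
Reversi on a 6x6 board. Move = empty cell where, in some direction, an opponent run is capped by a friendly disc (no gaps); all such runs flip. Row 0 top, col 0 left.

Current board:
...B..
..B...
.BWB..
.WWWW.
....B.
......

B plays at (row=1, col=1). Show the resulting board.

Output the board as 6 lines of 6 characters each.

Answer: ...B..
.BB...
.BBB..
.WWBW.
....B.
......

Derivation:
Place B at (1,1); scan 8 dirs for brackets.
Dir NW: first cell '.' (not opp) -> no flip
Dir N: first cell '.' (not opp) -> no flip
Dir NE: first cell '.' (not opp) -> no flip
Dir W: first cell '.' (not opp) -> no flip
Dir E: first cell 'B' (not opp) -> no flip
Dir SW: first cell '.' (not opp) -> no flip
Dir S: first cell 'B' (not opp) -> no flip
Dir SE: opp run (2,2) (3,3) capped by B -> flip
All flips: (2,2) (3,3)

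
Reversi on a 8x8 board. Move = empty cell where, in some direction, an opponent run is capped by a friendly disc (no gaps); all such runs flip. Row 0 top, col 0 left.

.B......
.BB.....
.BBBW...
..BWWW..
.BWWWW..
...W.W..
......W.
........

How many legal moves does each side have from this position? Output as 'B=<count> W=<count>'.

Answer: B=8 W=7

Derivation:
-- B to move --
(1,3): no bracket -> illegal
(1,4): no bracket -> illegal
(1,5): no bracket -> illegal
(2,5): flips 1 -> legal
(2,6): no bracket -> illegal
(3,1): no bracket -> illegal
(3,6): flips 3 -> legal
(4,6): flips 4 -> legal
(5,1): no bracket -> illegal
(5,2): flips 1 -> legal
(5,4): flips 1 -> legal
(5,6): flips 2 -> legal
(5,7): no bracket -> illegal
(6,2): no bracket -> illegal
(6,3): flips 3 -> legal
(6,4): no bracket -> illegal
(6,5): no bracket -> illegal
(6,7): no bracket -> illegal
(7,5): no bracket -> illegal
(7,6): no bracket -> illegal
(7,7): flips 4 -> legal
B mobility = 8
-- W to move --
(0,0): flips 2 -> legal
(0,2): flips 3 -> legal
(0,3): no bracket -> illegal
(1,0): flips 2 -> legal
(1,3): flips 1 -> legal
(1,4): no bracket -> illegal
(2,0): flips 3 -> legal
(3,0): no bracket -> illegal
(3,1): flips 1 -> legal
(4,0): flips 1 -> legal
(5,0): no bracket -> illegal
(5,1): no bracket -> illegal
(5,2): no bracket -> illegal
W mobility = 7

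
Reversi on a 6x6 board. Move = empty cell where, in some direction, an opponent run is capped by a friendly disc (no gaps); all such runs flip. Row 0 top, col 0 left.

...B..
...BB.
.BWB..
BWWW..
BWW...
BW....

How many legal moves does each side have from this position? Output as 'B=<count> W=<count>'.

-- B to move --
(1,1): no bracket -> illegal
(1,2): no bracket -> illegal
(2,0): no bracket -> illegal
(2,4): no bracket -> illegal
(3,4): flips 3 -> legal
(4,3): flips 4 -> legal
(4,4): no bracket -> illegal
(5,2): flips 2 -> legal
(5,3): no bracket -> illegal
B mobility = 3
-- W to move --
(0,2): no bracket -> illegal
(0,4): flips 1 -> legal
(0,5): flips 2 -> legal
(1,0): flips 1 -> legal
(1,1): flips 1 -> legal
(1,2): no bracket -> illegal
(1,5): no bracket -> illegal
(2,0): flips 1 -> legal
(2,4): flips 1 -> legal
(2,5): no bracket -> illegal
(3,4): no bracket -> illegal
W mobility = 6

Answer: B=3 W=6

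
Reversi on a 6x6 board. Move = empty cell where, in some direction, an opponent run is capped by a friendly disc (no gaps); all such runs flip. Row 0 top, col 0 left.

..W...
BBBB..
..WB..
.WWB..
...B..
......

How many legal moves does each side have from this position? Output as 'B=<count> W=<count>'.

-- B to move --
(0,1): no bracket -> illegal
(0,3): no bracket -> illegal
(2,0): no bracket -> illegal
(2,1): flips 2 -> legal
(3,0): flips 2 -> legal
(4,0): flips 2 -> legal
(4,1): flips 1 -> legal
(4,2): flips 2 -> legal
B mobility = 5
-- W to move --
(0,0): flips 1 -> legal
(0,1): no bracket -> illegal
(0,3): no bracket -> illegal
(0,4): flips 1 -> legal
(1,4): flips 1 -> legal
(2,0): flips 1 -> legal
(2,1): no bracket -> illegal
(2,4): flips 2 -> legal
(3,4): flips 1 -> legal
(4,2): no bracket -> illegal
(4,4): flips 1 -> legal
(5,2): no bracket -> illegal
(5,3): no bracket -> illegal
(5,4): flips 1 -> legal
W mobility = 8

Answer: B=5 W=8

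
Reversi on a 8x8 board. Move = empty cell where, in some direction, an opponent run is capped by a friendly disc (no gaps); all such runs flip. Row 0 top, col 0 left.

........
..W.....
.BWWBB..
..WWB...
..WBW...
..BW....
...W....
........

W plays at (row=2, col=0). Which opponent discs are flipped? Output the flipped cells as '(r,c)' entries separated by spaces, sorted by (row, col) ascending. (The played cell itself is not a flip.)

Answer: (2,1)

Derivation:
Dir NW: edge -> no flip
Dir N: first cell '.' (not opp) -> no flip
Dir NE: first cell '.' (not opp) -> no flip
Dir W: edge -> no flip
Dir E: opp run (2,1) capped by W -> flip
Dir SW: edge -> no flip
Dir S: first cell '.' (not opp) -> no flip
Dir SE: first cell '.' (not opp) -> no flip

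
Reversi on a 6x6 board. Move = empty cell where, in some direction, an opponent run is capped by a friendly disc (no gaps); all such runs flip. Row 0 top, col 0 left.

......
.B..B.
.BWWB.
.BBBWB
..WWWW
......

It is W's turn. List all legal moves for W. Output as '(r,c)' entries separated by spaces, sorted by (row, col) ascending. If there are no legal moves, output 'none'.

Answer: (0,0) (0,4) (0,5) (1,0) (1,5) (2,0) (2,5) (3,0) (4,0) (4,1)

Derivation:
(0,0): flips 1 -> legal
(0,1): no bracket -> illegal
(0,2): no bracket -> illegal
(0,3): no bracket -> illegal
(0,4): flips 2 -> legal
(0,5): flips 1 -> legal
(1,0): flips 2 -> legal
(1,2): no bracket -> illegal
(1,3): no bracket -> illegal
(1,5): flips 2 -> legal
(2,0): flips 2 -> legal
(2,5): flips 2 -> legal
(3,0): flips 3 -> legal
(4,0): flips 1 -> legal
(4,1): flips 1 -> legal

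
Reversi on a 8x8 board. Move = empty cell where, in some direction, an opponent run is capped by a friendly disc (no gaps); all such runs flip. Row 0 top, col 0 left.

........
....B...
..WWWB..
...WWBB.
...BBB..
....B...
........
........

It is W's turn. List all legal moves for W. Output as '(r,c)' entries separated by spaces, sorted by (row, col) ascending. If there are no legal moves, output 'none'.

(0,3): no bracket -> illegal
(0,4): flips 1 -> legal
(0,5): flips 1 -> legal
(1,3): no bracket -> illegal
(1,5): no bracket -> illegal
(1,6): flips 1 -> legal
(2,6): flips 1 -> legal
(2,7): no bracket -> illegal
(3,2): no bracket -> illegal
(3,7): flips 2 -> legal
(4,2): no bracket -> illegal
(4,6): flips 1 -> legal
(4,7): no bracket -> illegal
(5,2): flips 1 -> legal
(5,3): flips 1 -> legal
(5,5): flips 1 -> legal
(5,6): flips 1 -> legal
(6,3): no bracket -> illegal
(6,4): flips 2 -> legal
(6,5): no bracket -> illegal

Answer: (0,4) (0,5) (1,6) (2,6) (3,7) (4,6) (5,2) (5,3) (5,5) (5,6) (6,4)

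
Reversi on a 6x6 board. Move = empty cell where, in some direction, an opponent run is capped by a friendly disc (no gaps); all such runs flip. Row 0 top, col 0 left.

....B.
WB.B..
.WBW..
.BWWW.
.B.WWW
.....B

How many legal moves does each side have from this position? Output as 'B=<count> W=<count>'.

Answer: B=6 W=7

Derivation:
-- B to move --
(0,0): no bracket -> illegal
(0,1): no bracket -> illegal
(1,2): no bracket -> illegal
(1,4): flips 2 -> legal
(2,0): flips 1 -> legal
(2,4): flips 1 -> legal
(2,5): no bracket -> illegal
(3,0): no bracket -> illegal
(3,5): flips 4 -> legal
(4,2): flips 1 -> legal
(5,2): no bracket -> illegal
(5,3): flips 3 -> legal
(5,4): no bracket -> illegal
B mobility = 6
-- W to move --
(0,0): flips 2 -> legal
(0,1): flips 1 -> legal
(0,2): no bracket -> illegal
(0,3): flips 1 -> legal
(0,5): no bracket -> illegal
(1,2): flips 2 -> legal
(1,4): no bracket -> illegal
(1,5): no bracket -> illegal
(2,0): no bracket -> illegal
(2,4): no bracket -> illegal
(3,0): flips 1 -> legal
(4,0): no bracket -> illegal
(4,2): no bracket -> illegal
(5,0): flips 1 -> legal
(5,1): flips 2 -> legal
(5,2): no bracket -> illegal
(5,4): no bracket -> illegal
W mobility = 7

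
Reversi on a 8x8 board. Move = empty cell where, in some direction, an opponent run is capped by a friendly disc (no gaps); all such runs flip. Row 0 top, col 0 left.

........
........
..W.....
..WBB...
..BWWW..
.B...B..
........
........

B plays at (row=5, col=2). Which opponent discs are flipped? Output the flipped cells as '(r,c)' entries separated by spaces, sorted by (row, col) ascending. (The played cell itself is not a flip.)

Dir NW: first cell '.' (not opp) -> no flip
Dir N: first cell 'B' (not opp) -> no flip
Dir NE: opp run (4,3) capped by B -> flip
Dir W: first cell 'B' (not opp) -> no flip
Dir E: first cell '.' (not opp) -> no flip
Dir SW: first cell '.' (not opp) -> no flip
Dir S: first cell '.' (not opp) -> no flip
Dir SE: first cell '.' (not opp) -> no flip

Answer: (4,3)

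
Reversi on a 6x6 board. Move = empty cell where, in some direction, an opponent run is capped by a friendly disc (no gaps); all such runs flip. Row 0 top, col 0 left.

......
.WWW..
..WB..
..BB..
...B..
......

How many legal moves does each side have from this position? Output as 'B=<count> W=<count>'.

-- B to move --
(0,0): flips 2 -> legal
(0,1): flips 1 -> legal
(0,2): flips 2 -> legal
(0,3): flips 1 -> legal
(0,4): no bracket -> illegal
(1,0): no bracket -> illegal
(1,4): no bracket -> illegal
(2,0): no bracket -> illegal
(2,1): flips 1 -> legal
(2,4): no bracket -> illegal
(3,1): no bracket -> illegal
B mobility = 5
-- W to move --
(1,4): no bracket -> illegal
(2,1): no bracket -> illegal
(2,4): flips 1 -> legal
(3,1): no bracket -> illegal
(3,4): flips 1 -> legal
(4,1): no bracket -> illegal
(4,2): flips 1 -> legal
(4,4): flips 1 -> legal
(5,2): no bracket -> illegal
(5,3): flips 3 -> legal
(5,4): no bracket -> illegal
W mobility = 5

Answer: B=5 W=5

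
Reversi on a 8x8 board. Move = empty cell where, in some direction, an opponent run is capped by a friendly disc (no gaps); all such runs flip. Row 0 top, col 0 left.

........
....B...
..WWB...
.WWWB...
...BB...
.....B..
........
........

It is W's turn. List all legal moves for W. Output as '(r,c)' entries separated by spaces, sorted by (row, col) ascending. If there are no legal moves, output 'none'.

(0,3): no bracket -> illegal
(0,4): no bracket -> illegal
(0,5): flips 1 -> legal
(1,3): no bracket -> illegal
(1,5): flips 1 -> legal
(2,5): flips 1 -> legal
(3,5): flips 1 -> legal
(4,2): no bracket -> illegal
(4,5): flips 1 -> legal
(4,6): no bracket -> illegal
(5,2): no bracket -> illegal
(5,3): flips 1 -> legal
(5,4): flips 1 -> legal
(5,6): no bracket -> illegal
(6,4): no bracket -> illegal
(6,5): no bracket -> illegal
(6,6): flips 2 -> legal

Answer: (0,5) (1,5) (2,5) (3,5) (4,5) (5,3) (5,4) (6,6)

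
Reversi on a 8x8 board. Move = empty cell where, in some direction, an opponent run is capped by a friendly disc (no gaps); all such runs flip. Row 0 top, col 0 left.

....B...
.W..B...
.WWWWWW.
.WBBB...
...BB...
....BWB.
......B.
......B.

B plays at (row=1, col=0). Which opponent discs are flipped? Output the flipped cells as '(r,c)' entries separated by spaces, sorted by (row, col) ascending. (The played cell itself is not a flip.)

Dir NW: edge -> no flip
Dir N: first cell '.' (not opp) -> no flip
Dir NE: first cell '.' (not opp) -> no flip
Dir W: edge -> no flip
Dir E: opp run (1,1), next='.' -> no flip
Dir SW: edge -> no flip
Dir S: first cell '.' (not opp) -> no flip
Dir SE: opp run (2,1) capped by B -> flip

Answer: (2,1)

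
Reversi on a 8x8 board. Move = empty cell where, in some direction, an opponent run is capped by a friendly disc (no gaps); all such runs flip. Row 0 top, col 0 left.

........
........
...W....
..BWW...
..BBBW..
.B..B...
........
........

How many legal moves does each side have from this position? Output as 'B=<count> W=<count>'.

-- B to move --
(1,2): no bracket -> illegal
(1,3): flips 2 -> legal
(1,4): flips 1 -> legal
(2,2): flips 1 -> legal
(2,4): flips 2 -> legal
(2,5): flips 1 -> legal
(3,5): flips 2 -> legal
(3,6): flips 1 -> legal
(4,6): flips 1 -> legal
(5,5): no bracket -> illegal
(5,6): no bracket -> illegal
B mobility = 8
-- W to move --
(2,1): no bracket -> illegal
(2,2): no bracket -> illegal
(3,1): flips 1 -> legal
(3,5): no bracket -> illegal
(4,0): no bracket -> illegal
(4,1): flips 4 -> legal
(5,0): no bracket -> illegal
(5,2): flips 1 -> legal
(5,3): flips 1 -> legal
(5,5): flips 1 -> legal
(6,0): flips 2 -> legal
(6,1): no bracket -> illegal
(6,2): no bracket -> illegal
(6,3): flips 1 -> legal
(6,4): flips 2 -> legal
(6,5): no bracket -> illegal
W mobility = 8

Answer: B=8 W=8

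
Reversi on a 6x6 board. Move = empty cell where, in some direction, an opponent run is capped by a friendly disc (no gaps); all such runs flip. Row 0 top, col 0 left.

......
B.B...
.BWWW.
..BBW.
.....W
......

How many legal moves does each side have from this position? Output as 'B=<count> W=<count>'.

Answer: B=6 W=8

Derivation:
-- B to move --
(1,1): flips 1 -> legal
(1,3): flips 1 -> legal
(1,4): flips 1 -> legal
(1,5): flips 1 -> legal
(2,5): flips 3 -> legal
(3,1): no bracket -> illegal
(3,5): flips 1 -> legal
(4,3): no bracket -> illegal
(4,4): no bracket -> illegal
(5,4): no bracket -> illegal
(5,5): no bracket -> illegal
B mobility = 6
-- W to move --
(0,0): no bracket -> illegal
(0,1): flips 1 -> legal
(0,2): flips 1 -> legal
(0,3): no bracket -> illegal
(1,1): no bracket -> illegal
(1,3): no bracket -> illegal
(2,0): flips 1 -> legal
(3,0): no bracket -> illegal
(3,1): flips 2 -> legal
(4,1): flips 1 -> legal
(4,2): flips 2 -> legal
(4,3): flips 1 -> legal
(4,4): flips 1 -> legal
W mobility = 8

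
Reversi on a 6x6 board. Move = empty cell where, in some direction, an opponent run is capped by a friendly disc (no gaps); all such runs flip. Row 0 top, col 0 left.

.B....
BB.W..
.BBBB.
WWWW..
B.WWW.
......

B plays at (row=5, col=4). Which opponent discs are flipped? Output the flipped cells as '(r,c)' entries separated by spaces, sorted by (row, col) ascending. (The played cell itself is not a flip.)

Dir NW: opp run (4,3) (3,2) capped by B -> flip
Dir N: opp run (4,4), next='.' -> no flip
Dir NE: first cell '.' (not opp) -> no flip
Dir W: first cell '.' (not opp) -> no flip
Dir E: first cell '.' (not opp) -> no flip
Dir SW: edge -> no flip
Dir S: edge -> no flip
Dir SE: edge -> no flip

Answer: (3,2) (4,3)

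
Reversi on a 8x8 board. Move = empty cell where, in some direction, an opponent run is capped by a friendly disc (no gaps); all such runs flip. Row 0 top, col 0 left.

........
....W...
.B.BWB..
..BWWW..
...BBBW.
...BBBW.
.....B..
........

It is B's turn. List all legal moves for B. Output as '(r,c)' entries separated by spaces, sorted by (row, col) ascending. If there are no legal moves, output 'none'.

Answer: (0,3) (0,4) (0,5) (2,2) (2,6) (3,6) (3,7) (4,7) (5,7) (6,7)

Derivation:
(0,3): flips 1 -> legal
(0,4): flips 3 -> legal
(0,5): flips 1 -> legal
(1,3): no bracket -> illegal
(1,5): no bracket -> illegal
(2,2): flips 1 -> legal
(2,6): flips 1 -> legal
(3,6): flips 3 -> legal
(3,7): flips 1 -> legal
(4,2): no bracket -> illegal
(4,7): flips 2 -> legal
(5,7): flips 1 -> legal
(6,6): no bracket -> illegal
(6,7): flips 1 -> legal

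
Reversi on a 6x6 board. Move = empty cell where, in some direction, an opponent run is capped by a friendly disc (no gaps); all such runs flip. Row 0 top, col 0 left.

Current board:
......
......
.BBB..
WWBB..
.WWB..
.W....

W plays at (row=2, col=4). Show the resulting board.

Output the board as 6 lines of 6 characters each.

Answer: ......
......
.BBBW.
WWBW..
.WWB..
.W....

Derivation:
Place W at (2,4); scan 8 dirs for brackets.
Dir NW: first cell '.' (not opp) -> no flip
Dir N: first cell '.' (not opp) -> no flip
Dir NE: first cell '.' (not opp) -> no flip
Dir W: opp run (2,3) (2,2) (2,1), next='.' -> no flip
Dir E: first cell '.' (not opp) -> no flip
Dir SW: opp run (3,3) capped by W -> flip
Dir S: first cell '.' (not opp) -> no flip
Dir SE: first cell '.' (not opp) -> no flip
All flips: (3,3)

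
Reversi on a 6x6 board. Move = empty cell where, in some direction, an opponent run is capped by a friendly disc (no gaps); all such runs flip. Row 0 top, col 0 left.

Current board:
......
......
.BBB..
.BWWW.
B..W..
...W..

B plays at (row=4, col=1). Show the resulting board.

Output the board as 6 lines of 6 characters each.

Answer: ......
......
.BBB..
.BBWW.
BB.W..
...W..

Derivation:
Place B at (4,1); scan 8 dirs for brackets.
Dir NW: first cell '.' (not opp) -> no flip
Dir N: first cell 'B' (not opp) -> no flip
Dir NE: opp run (3,2) capped by B -> flip
Dir W: first cell 'B' (not opp) -> no flip
Dir E: first cell '.' (not opp) -> no flip
Dir SW: first cell '.' (not opp) -> no flip
Dir S: first cell '.' (not opp) -> no flip
Dir SE: first cell '.' (not opp) -> no flip
All flips: (3,2)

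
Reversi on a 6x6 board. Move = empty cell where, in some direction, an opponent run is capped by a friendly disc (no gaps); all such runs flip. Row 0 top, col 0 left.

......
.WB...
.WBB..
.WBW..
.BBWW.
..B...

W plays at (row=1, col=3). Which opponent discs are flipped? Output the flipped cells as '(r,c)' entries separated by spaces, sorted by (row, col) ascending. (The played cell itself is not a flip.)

Dir NW: first cell '.' (not opp) -> no flip
Dir N: first cell '.' (not opp) -> no flip
Dir NE: first cell '.' (not opp) -> no flip
Dir W: opp run (1,2) capped by W -> flip
Dir E: first cell '.' (not opp) -> no flip
Dir SW: opp run (2,2) capped by W -> flip
Dir S: opp run (2,3) capped by W -> flip
Dir SE: first cell '.' (not opp) -> no flip

Answer: (1,2) (2,2) (2,3)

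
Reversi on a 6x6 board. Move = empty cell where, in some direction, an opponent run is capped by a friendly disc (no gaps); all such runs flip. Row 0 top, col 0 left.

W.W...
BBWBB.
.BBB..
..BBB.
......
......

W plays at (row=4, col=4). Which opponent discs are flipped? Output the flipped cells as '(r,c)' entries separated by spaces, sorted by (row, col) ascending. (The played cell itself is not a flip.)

Dir NW: opp run (3,3) (2,2) (1,1) capped by W -> flip
Dir N: opp run (3,4), next='.' -> no flip
Dir NE: first cell '.' (not opp) -> no flip
Dir W: first cell '.' (not opp) -> no flip
Dir E: first cell '.' (not opp) -> no flip
Dir SW: first cell '.' (not opp) -> no flip
Dir S: first cell '.' (not opp) -> no flip
Dir SE: first cell '.' (not opp) -> no flip

Answer: (1,1) (2,2) (3,3)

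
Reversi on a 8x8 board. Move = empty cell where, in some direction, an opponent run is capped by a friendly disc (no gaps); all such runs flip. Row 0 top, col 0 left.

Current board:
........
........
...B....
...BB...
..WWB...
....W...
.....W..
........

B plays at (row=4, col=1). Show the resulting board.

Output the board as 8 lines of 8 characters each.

Place B at (4,1); scan 8 dirs for brackets.
Dir NW: first cell '.' (not opp) -> no flip
Dir N: first cell '.' (not opp) -> no flip
Dir NE: first cell '.' (not opp) -> no flip
Dir W: first cell '.' (not opp) -> no flip
Dir E: opp run (4,2) (4,3) capped by B -> flip
Dir SW: first cell '.' (not opp) -> no flip
Dir S: first cell '.' (not opp) -> no flip
Dir SE: first cell '.' (not opp) -> no flip
All flips: (4,2) (4,3)

Answer: ........
........
...B....
...BB...
.BBBB...
....W...
.....W..
........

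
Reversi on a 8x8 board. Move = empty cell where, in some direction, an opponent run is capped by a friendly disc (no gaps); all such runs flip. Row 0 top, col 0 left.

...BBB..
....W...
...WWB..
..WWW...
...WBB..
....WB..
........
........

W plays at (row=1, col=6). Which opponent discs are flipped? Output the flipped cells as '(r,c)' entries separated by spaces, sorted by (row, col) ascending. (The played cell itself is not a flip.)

Answer: (2,5)

Derivation:
Dir NW: opp run (0,5), next=edge -> no flip
Dir N: first cell '.' (not opp) -> no flip
Dir NE: first cell '.' (not opp) -> no flip
Dir W: first cell '.' (not opp) -> no flip
Dir E: first cell '.' (not opp) -> no flip
Dir SW: opp run (2,5) capped by W -> flip
Dir S: first cell '.' (not opp) -> no flip
Dir SE: first cell '.' (not opp) -> no flip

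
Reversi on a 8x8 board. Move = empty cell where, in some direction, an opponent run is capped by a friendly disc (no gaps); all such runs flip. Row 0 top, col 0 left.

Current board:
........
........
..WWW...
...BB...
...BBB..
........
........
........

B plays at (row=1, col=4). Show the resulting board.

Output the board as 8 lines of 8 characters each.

Answer: ........
....B...
..WWB...
...BB...
...BBB..
........
........
........

Derivation:
Place B at (1,4); scan 8 dirs for brackets.
Dir NW: first cell '.' (not opp) -> no flip
Dir N: first cell '.' (not opp) -> no flip
Dir NE: first cell '.' (not opp) -> no flip
Dir W: first cell '.' (not opp) -> no flip
Dir E: first cell '.' (not opp) -> no flip
Dir SW: opp run (2,3), next='.' -> no flip
Dir S: opp run (2,4) capped by B -> flip
Dir SE: first cell '.' (not opp) -> no flip
All flips: (2,4)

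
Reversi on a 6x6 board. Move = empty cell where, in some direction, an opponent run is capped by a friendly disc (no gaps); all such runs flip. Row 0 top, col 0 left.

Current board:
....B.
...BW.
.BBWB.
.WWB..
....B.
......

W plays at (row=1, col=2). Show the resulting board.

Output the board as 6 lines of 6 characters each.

Answer: ....B.
..WWW.
.BWWB.
.WWB..
....B.
......

Derivation:
Place W at (1,2); scan 8 dirs for brackets.
Dir NW: first cell '.' (not opp) -> no flip
Dir N: first cell '.' (not opp) -> no flip
Dir NE: first cell '.' (not opp) -> no flip
Dir W: first cell '.' (not opp) -> no flip
Dir E: opp run (1,3) capped by W -> flip
Dir SW: opp run (2,1), next='.' -> no flip
Dir S: opp run (2,2) capped by W -> flip
Dir SE: first cell 'W' (not opp) -> no flip
All flips: (1,3) (2,2)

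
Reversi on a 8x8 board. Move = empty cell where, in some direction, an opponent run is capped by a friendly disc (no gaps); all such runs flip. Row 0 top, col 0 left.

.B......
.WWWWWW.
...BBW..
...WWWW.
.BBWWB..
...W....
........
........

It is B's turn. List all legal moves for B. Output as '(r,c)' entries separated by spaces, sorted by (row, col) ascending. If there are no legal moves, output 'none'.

(0,0): no bracket -> illegal
(0,2): flips 1 -> legal
(0,3): flips 1 -> legal
(0,4): flips 1 -> legal
(0,5): flips 4 -> legal
(0,6): flips 1 -> legal
(0,7): no bracket -> illegal
(1,0): no bracket -> illegal
(1,7): no bracket -> illegal
(2,0): no bracket -> illegal
(2,1): flips 1 -> legal
(2,2): no bracket -> illegal
(2,6): flips 1 -> legal
(2,7): flips 1 -> legal
(3,2): no bracket -> illegal
(3,7): no bracket -> illegal
(4,6): flips 1 -> legal
(4,7): no bracket -> illegal
(5,2): no bracket -> illegal
(5,4): flips 2 -> legal
(5,5): no bracket -> illegal
(6,2): no bracket -> illegal
(6,3): flips 3 -> legal
(6,4): flips 1 -> legal

Answer: (0,2) (0,3) (0,4) (0,5) (0,6) (2,1) (2,6) (2,7) (4,6) (5,4) (6,3) (6,4)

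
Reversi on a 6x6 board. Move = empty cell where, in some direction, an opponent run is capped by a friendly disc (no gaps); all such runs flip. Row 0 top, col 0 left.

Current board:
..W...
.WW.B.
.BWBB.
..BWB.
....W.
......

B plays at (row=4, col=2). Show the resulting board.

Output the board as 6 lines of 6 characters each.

Answer: ..W...
.WW.B.
.BWBB.
..BBB.
..B.W.
......

Derivation:
Place B at (4,2); scan 8 dirs for brackets.
Dir NW: first cell '.' (not opp) -> no flip
Dir N: first cell 'B' (not opp) -> no flip
Dir NE: opp run (3,3) capped by B -> flip
Dir W: first cell '.' (not opp) -> no flip
Dir E: first cell '.' (not opp) -> no flip
Dir SW: first cell '.' (not opp) -> no flip
Dir S: first cell '.' (not opp) -> no flip
Dir SE: first cell '.' (not opp) -> no flip
All flips: (3,3)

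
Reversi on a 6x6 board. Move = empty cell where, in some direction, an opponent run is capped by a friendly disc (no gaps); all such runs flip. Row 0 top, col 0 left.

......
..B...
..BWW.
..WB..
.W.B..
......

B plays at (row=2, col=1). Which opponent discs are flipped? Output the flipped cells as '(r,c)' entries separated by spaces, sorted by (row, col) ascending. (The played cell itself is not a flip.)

Answer: (3,2)

Derivation:
Dir NW: first cell '.' (not opp) -> no flip
Dir N: first cell '.' (not opp) -> no flip
Dir NE: first cell 'B' (not opp) -> no flip
Dir W: first cell '.' (not opp) -> no flip
Dir E: first cell 'B' (not opp) -> no flip
Dir SW: first cell '.' (not opp) -> no flip
Dir S: first cell '.' (not opp) -> no flip
Dir SE: opp run (3,2) capped by B -> flip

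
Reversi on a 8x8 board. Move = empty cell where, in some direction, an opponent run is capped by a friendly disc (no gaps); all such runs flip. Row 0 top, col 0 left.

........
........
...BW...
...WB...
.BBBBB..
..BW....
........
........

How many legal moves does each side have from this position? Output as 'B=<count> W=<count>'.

-- B to move --
(1,3): no bracket -> illegal
(1,4): flips 1 -> legal
(1,5): flips 2 -> legal
(2,2): flips 1 -> legal
(2,5): flips 1 -> legal
(3,2): flips 1 -> legal
(3,5): no bracket -> illegal
(5,4): flips 1 -> legal
(6,2): flips 1 -> legal
(6,3): flips 1 -> legal
(6,4): flips 1 -> legal
B mobility = 9
-- W to move --
(1,2): no bracket -> illegal
(1,3): flips 1 -> legal
(1,4): no bracket -> illegal
(2,2): flips 1 -> legal
(2,5): no bracket -> illegal
(3,0): no bracket -> illegal
(3,1): flips 1 -> legal
(3,2): no bracket -> illegal
(3,5): flips 2 -> legal
(3,6): no bracket -> illegal
(4,0): no bracket -> illegal
(4,6): no bracket -> illegal
(5,0): no bracket -> illegal
(5,1): flips 2 -> legal
(5,4): flips 2 -> legal
(5,5): flips 1 -> legal
(5,6): no bracket -> illegal
(6,1): no bracket -> illegal
(6,2): no bracket -> illegal
(6,3): no bracket -> illegal
W mobility = 7

Answer: B=9 W=7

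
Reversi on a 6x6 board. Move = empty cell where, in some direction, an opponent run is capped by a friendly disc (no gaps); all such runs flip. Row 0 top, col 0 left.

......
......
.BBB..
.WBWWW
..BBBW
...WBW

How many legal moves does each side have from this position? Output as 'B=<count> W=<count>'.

Answer: B=7 W=6

Derivation:
-- B to move --
(2,0): flips 1 -> legal
(2,4): flips 2 -> legal
(2,5): flips 1 -> legal
(3,0): flips 1 -> legal
(4,0): flips 1 -> legal
(4,1): flips 1 -> legal
(5,2): flips 1 -> legal
B mobility = 7
-- W to move --
(1,0): no bracket -> illegal
(1,1): flips 2 -> legal
(1,2): flips 1 -> legal
(1,3): flips 2 -> legal
(1,4): no bracket -> illegal
(2,0): no bracket -> illegal
(2,4): no bracket -> illegal
(3,0): no bracket -> illegal
(4,1): flips 3 -> legal
(5,1): flips 1 -> legal
(5,2): flips 1 -> legal
W mobility = 6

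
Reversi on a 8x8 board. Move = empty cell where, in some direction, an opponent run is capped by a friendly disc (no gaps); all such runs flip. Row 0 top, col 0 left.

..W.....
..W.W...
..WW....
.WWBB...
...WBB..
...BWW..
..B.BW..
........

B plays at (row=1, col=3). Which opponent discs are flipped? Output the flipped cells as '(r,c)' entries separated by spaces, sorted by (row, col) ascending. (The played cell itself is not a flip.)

Answer: (2,3)

Derivation:
Dir NW: opp run (0,2), next=edge -> no flip
Dir N: first cell '.' (not opp) -> no flip
Dir NE: first cell '.' (not opp) -> no flip
Dir W: opp run (1,2), next='.' -> no flip
Dir E: opp run (1,4), next='.' -> no flip
Dir SW: opp run (2,2) (3,1), next='.' -> no flip
Dir S: opp run (2,3) capped by B -> flip
Dir SE: first cell '.' (not opp) -> no flip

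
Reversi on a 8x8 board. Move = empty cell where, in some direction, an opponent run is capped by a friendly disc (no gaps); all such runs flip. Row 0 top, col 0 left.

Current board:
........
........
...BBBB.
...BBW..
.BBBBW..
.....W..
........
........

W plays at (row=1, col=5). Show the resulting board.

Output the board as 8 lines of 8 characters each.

Answer: ........
.....W..
...BBWB.
...BBW..
.BBBBW..
.....W..
........
........

Derivation:
Place W at (1,5); scan 8 dirs for brackets.
Dir NW: first cell '.' (not opp) -> no flip
Dir N: first cell '.' (not opp) -> no flip
Dir NE: first cell '.' (not opp) -> no flip
Dir W: first cell '.' (not opp) -> no flip
Dir E: first cell '.' (not opp) -> no flip
Dir SW: opp run (2,4) (3,3) (4,2), next='.' -> no flip
Dir S: opp run (2,5) capped by W -> flip
Dir SE: opp run (2,6), next='.' -> no flip
All flips: (2,5)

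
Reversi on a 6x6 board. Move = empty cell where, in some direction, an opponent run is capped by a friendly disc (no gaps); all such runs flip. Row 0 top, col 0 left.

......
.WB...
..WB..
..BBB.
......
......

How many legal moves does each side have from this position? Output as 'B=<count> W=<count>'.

-- B to move --
(0,0): flips 2 -> legal
(0,1): no bracket -> illegal
(0,2): no bracket -> illegal
(1,0): flips 1 -> legal
(1,3): no bracket -> illegal
(2,0): no bracket -> illegal
(2,1): flips 1 -> legal
(3,1): no bracket -> illegal
B mobility = 3
-- W to move --
(0,1): no bracket -> illegal
(0,2): flips 1 -> legal
(0,3): no bracket -> illegal
(1,3): flips 1 -> legal
(1,4): no bracket -> illegal
(2,1): no bracket -> illegal
(2,4): flips 1 -> legal
(2,5): no bracket -> illegal
(3,1): no bracket -> illegal
(3,5): no bracket -> illegal
(4,1): no bracket -> illegal
(4,2): flips 1 -> legal
(4,3): no bracket -> illegal
(4,4): flips 1 -> legal
(4,5): no bracket -> illegal
W mobility = 5

Answer: B=3 W=5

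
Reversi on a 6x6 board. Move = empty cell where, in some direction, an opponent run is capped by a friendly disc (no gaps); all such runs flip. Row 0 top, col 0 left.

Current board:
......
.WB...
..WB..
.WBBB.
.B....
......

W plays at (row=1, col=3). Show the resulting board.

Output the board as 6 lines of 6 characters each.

Answer: ......
.WWW..
..WB..
.WBBB.
.B....
......

Derivation:
Place W at (1,3); scan 8 dirs for brackets.
Dir NW: first cell '.' (not opp) -> no flip
Dir N: first cell '.' (not opp) -> no flip
Dir NE: first cell '.' (not opp) -> no flip
Dir W: opp run (1,2) capped by W -> flip
Dir E: first cell '.' (not opp) -> no flip
Dir SW: first cell 'W' (not opp) -> no flip
Dir S: opp run (2,3) (3,3), next='.' -> no flip
Dir SE: first cell '.' (not opp) -> no flip
All flips: (1,2)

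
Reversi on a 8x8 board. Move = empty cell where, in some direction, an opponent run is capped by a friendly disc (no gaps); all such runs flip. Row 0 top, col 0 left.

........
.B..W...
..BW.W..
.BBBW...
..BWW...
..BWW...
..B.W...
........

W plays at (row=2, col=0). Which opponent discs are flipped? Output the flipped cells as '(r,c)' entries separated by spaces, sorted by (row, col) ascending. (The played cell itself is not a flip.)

Answer: (3,1) (4,2)

Derivation:
Dir NW: edge -> no flip
Dir N: first cell '.' (not opp) -> no flip
Dir NE: opp run (1,1), next='.' -> no flip
Dir W: edge -> no flip
Dir E: first cell '.' (not opp) -> no flip
Dir SW: edge -> no flip
Dir S: first cell '.' (not opp) -> no flip
Dir SE: opp run (3,1) (4,2) capped by W -> flip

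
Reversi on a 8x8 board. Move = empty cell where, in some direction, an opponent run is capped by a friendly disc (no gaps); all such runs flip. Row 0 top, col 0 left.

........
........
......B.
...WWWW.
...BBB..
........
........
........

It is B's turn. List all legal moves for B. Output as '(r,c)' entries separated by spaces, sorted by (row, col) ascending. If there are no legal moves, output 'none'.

(2,2): flips 1 -> legal
(2,3): flips 2 -> legal
(2,4): flips 1 -> legal
(2,5): flips 2 -> legal
(2,7): flips 1 -> legal
(3,2): no bracket -> illegal
(3,7): no bracket -> illegal
(4,2): no bracket -> illegal
(4,6): flips 1 -> legal
(4,7): no bracket -> illegal

Answer: (2,2) (2,3) (2,4) (2,5) (2,7) (4,6)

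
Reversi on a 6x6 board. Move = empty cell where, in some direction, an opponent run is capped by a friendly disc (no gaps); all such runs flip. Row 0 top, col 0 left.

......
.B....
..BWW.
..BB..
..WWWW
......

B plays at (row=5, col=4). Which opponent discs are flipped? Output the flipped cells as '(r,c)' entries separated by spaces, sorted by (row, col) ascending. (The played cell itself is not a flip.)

Answer: (4,3)

Derivation:
Dir NW: opp run (4,3) capped by B -> flip
Dir N: opp run (4,4), next='.' -> no flip
Dir NE: opp run (4,5), next=edge -> no flip
Dir W: first cell '.' (not opp) -> no flip
Dir E: first cell '.' (not opp) -> no flip
Dir SW: edge -> no flip
Dir S: edge -> no flip
Dir SE: edge -> no flip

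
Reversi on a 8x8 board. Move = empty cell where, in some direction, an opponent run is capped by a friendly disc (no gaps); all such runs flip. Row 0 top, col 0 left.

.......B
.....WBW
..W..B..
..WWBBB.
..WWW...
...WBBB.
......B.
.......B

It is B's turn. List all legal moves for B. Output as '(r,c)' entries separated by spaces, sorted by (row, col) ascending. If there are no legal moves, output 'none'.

(0,4): no bracket -> illegal
(0,5): flips 1 -> legal
(0,6): no bracket -> illegal
(1,1): flips 3 -> legal
(1,2): no bracket -> illegal
(1,3): no bracket -> illegal
(1,4): flips 1 -> legal
(2,1): flips 2 -> legal
(2,3): no bracket -> illegal
(2,4): no bracket -> illegal
(2,6): no bracket -> illegal
(2,7): flips 1 -> legal
(3,1): flips 2 -> legal
(4,1): no bracket -> illegal
(4,5): no bracket -> illegal
(5,1): no bracket -> illegal
(5,2): flips 2 -> legal
(6,2): flips 2 -> legal
(6,3): no bracket -> illegal
(6,4): no bracket -> illegal

Answer: (0,5) (1,1) (1,4) (2,1) (2,7) (3,1) (5,2) (6,2)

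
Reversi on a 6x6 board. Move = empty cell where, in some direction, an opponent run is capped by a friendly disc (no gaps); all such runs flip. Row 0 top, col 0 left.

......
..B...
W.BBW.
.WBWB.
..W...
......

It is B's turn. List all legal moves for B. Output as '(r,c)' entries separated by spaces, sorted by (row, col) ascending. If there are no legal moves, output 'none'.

Answer: (1,4) (2,5) (3,0) (4,0) (4,3) (4,4) (5,2)

Derivation:
(1,0): no bracket -> illegal
(1,1): no bracket -> illegal
(1,3): no bracket -> illegal
(1,4): flips 1 -> legal
(1,5): no bracket -> illegal
(2,1): no bracket -> illegal
(2,5): flips 1 -> legal
(3,0): flips 1 -> legal
(3,5): no bracket -> illegal
(4,0): flips 1 -> legal
(4,1): no bracket -> illegal
(4,3): flips 1 -> legal
(4,4): flips 1 -> legal
(5,1): no bracket -> illegal
(5,2): flips 1 -> legal
(5,3): no bracket -> illegal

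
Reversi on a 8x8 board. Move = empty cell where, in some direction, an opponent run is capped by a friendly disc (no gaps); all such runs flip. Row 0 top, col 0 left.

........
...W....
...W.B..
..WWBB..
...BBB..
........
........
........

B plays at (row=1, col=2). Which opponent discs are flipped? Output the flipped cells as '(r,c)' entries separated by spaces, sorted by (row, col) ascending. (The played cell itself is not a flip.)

Dir NW: first cell '.' (not opp) -> no flip
Dir N: first cell '.' (not opp) -> no flip
Dir NE: first cell '.' (not opp) -> no flip
Dir W: first cell '.' (not opp) -> no flip
Dir E: opp run (1,3), next='.' -> no flip
Dir SW: first cell '.' (not opp) -> no flip
Dir S: first cell '.' (not opp) -> no flip
Dir SE: opp run (2,3) capped by B -> flip

Answer: (2,3)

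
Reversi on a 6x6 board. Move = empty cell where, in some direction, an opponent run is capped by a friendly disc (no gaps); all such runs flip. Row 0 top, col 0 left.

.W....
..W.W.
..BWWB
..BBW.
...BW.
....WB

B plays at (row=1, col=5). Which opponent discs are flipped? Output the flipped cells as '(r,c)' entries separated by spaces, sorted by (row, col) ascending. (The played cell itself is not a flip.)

Dir NW: first cell '.' (not opp) -> no flip
Dir N: first cell '.' (not opp) -> no flip
Dir NE: edge -> no flip
Dir W: opp run (1,4), next='.' -> no flip
Dir E: edge -> no flip
Dir SW: opp run (2,4) capped by B -> flip
Dir S: first cell 'B' (not opp) -> no flip
Dir SE: edge -> no flip

Answer: (2,4)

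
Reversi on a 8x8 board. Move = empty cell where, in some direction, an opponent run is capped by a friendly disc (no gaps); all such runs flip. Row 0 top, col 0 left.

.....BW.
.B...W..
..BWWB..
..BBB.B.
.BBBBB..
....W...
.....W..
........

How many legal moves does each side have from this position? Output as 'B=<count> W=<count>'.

Answer: B=7 W=9

Derivation:
-- B to move --
(0,4): no bracket -> illegal
(0,7): flips 1 -> legal
(1,2): flips 1 -> legal
(1,3): flips 1 -> legal
(1,4): flips 2 -> legal
(1,6): no bracket -> illegal
(1,7): no bracket -> illegal
(2,6): no bracket -> illegal
(3,5): no bracket -> illegal
(5,3): no bracket -> illegal
(5,5): no bracket -> illegal
(5,6): no bracket -> illegal
(6,3): flips 1 -> legal
(6,4): flips 1 -> legal
(6,6): no bracket -> illegal
(7,4): no bracket -> illegal
(7,5): no bracket -> illegal
(7,6): flips 2 -> legal
B mobility = 7
-- W to move --
(0,0): no bracket -> illegal
(0,1): no bracket -> illegal
(0,2): no bracket -> illegal
(0,4): flips 1 -> legal
(1,0): no bracket -> illegal
(1,2): no bracket -> illegal
(1,3): no bracket -> illegal
(1,4): no bracket -> illegal
(1,6): no bracket -> illegal
(2,0): no bracket -> illegal
(2,1): flips 3 -> legal
(2,6): flips 1 -> legal
(2,7): flips 2 -> legal
(3,0): no bracket -> illegal
(3,1): no bracket -> illegal
(3,5): flips 1 -> legal
(3,7): no bracket -> illegal
(4,0): no bracket -> illegal
(4,6): no bracket -> illegal
(4,7): no bracket -> illegal
(5,0): flips 2 -> legal
(5,1): flips 2 -> legal
(5,2): no bracket -> illegal
(5,3): flips 2 -> legal
(5,5): no bracket -> illegal
(5,6): flips 2 -> legal
W mobility = 9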